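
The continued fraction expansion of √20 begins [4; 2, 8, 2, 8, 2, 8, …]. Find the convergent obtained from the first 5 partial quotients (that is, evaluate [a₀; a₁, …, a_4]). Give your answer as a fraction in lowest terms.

1364/305

Start with 8.
2 + 1/(8/1) = 2 + 1/8 = 17/8
8 + 1/(17/8) = 8 + 8/17 = 144/17
2 + 1/(144/17) = 2 + 17/144 = 305/144
4 + 1/(305/144) = 4 + 144/305 = 1364/305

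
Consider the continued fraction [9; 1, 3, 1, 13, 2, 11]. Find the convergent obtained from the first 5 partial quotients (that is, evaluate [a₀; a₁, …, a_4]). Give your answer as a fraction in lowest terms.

676/69

Start with 13.
1 + 1/(13/1) = 1 + 1/13 = 14/13
3 + 1/(14/13) = 3 + 13/14 = 55/14
1 + 1/(55/14) = 1 + 14/55 = 69/55
9 + 1/(69/55) = 9 + 55/69 = 676/69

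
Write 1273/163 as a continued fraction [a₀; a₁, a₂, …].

[7; 1, 4, 3, 1, 7]

⌊1273/163⌋ = 7, remainder 132
⌊163/132⌋ = 1, remainder 31
⌊132/31⌋ = 4, remainder 8
⌊31/8⌋ = 3, remainder 7
⌊8/7⌋ = 1, remainder 1
⌊7/1⌋ = 7, remainder 0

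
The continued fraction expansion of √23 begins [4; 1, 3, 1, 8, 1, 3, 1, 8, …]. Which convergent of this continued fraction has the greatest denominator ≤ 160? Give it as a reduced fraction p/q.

List convergents until the denominator exceeds the bound:
a_0 = 4: 4/1  (≤ bound)
a_1 = 1: 5/1  (≤ bound)
a_2 = 3: 19/4  (≤ bound)
a_3 = 1: 24/5  (≤ bound)
a_4 = 8: 211/44  (≤ bound)
a_5 = 1: 235/49  (≤ bound)
a_6 = 3: 916/191  (> 160, stop)

235/49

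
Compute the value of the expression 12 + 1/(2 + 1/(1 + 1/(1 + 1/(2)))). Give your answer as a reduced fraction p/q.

Collapse the nested fraction from the inside out:
Start with 2.
1 + 1/(2/1) = 1 + 1/2 = 3/2
1 + 1/(3/2) = 1 + 2/3 = 5/3
2 + 1/(5/3) = 2 + 3/5 = 13/5
12 + 1/(13/5) = 12 + 5/13 = 161/13

161/13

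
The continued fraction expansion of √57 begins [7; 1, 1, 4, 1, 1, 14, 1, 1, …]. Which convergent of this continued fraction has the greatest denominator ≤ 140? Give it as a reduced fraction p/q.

a_0 = 7: 7/1  (≤ bound)
a_1 = 1: 8/1  (≤ bound)
a_2 = 1: 15/2  (≤ bound)
a_3 = 4: 68/9  (≤ bound)
a_4 = 1: 83/11  (≤ bound)
a_5 = 1: 151/20  (≤ bound)
a_6 = 14: 2197/291  (> 140, stop)

151/20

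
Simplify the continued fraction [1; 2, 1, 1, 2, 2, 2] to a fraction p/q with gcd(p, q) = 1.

Start with 2.
2 + 1/(2/1) = 2 + 1/2 = 5/2
2 + 1/(5/2) = 2 + 2/5 = 12/5
1 + 1/(12/5) = 1 + 5/12 = 17/12
1 + 1/(17/12) = 1 + 12/17 = 29/17
2 + 1/(29/17) = 2 + 17/29 = 75/29
1 + 1/(75/29) = 1 + 29/75 = 104/75

104/75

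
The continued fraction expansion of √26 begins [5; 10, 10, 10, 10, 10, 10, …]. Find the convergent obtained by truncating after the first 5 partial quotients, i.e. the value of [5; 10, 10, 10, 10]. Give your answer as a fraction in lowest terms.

52525/10301

Start with 10.
10 + 1/(10/1) = 10 + 1/10 = 101/10
10 + 1/(101/10) = 10 + 10/101 = 1020/101
10 + 1/(1020/101) = 10 + 101/1020 = 10301/1020
5 + 1/(10301/1020) = 5 + 1020/10301 = 52525/10301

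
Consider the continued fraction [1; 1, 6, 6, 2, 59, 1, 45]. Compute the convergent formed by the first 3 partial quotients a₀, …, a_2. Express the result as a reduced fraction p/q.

13/7

Start with 6.
1 + 1/(6/1) = 1 + 1/6 = 7/6
1 + 1/(7/6) = 1 + 6/7 = 13/7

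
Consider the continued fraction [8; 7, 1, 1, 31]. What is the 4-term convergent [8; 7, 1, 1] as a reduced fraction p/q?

Starting at the tail and folding back:
Start with 1.
1 + 1/(1/1) = 1 + 1/1 = 2/1
7 + 1/(2/1) = 7 + 1/2 = 15/2
8 + 1/(15/2) = 8 + 2/15 = 122/15

122/15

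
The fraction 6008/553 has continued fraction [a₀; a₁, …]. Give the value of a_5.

2

6008 ÷ 553 → quotient 10, remainder 478
553 ÷ 478 → quotient 1, remainder 75
478 ÷ 75 → quotient 6, remainder 28
75 ÷ 28 → quotient 2, remainder 19
28 ÷ 19 → quotient 1, remainder 9
19 ÷ 9 → quotient 2, remainder 1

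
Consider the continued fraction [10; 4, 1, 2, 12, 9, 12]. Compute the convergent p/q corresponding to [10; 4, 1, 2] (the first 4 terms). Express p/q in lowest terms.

Collapse the nested fraction from the inside out:
Start with 2.
1 + 1/(2/1) = 1 + 1/2 = 3/2
4 + 1/(3/2) = 4 + 2/3 = 14/3
10 + 1/(14/3) = 10 + 3/14 = 143/14

143/14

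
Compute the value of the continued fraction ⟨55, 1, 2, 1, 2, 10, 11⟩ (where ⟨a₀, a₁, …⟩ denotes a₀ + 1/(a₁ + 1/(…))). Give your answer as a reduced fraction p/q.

a_0 = 55: 55/1
a_1 = 1: 56/1
a_2 = 2: 167/3
a_3 = 1: 223/4
a_4 = 2: 613/11
a_5 = 10: 6353/114
a_6 = 11: 70496/1265

70496/1265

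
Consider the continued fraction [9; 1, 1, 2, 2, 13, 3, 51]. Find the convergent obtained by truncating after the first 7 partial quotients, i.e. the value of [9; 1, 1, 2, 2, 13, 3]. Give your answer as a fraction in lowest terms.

4744/495

Build up convergents one term at a time:
a_0 = 9: 9/1
a_1 = 1: 10/1
a_2 = 1: 19/2
a_3 = 2: 48/5
a_4 = 2: 115/12
a_5 = 13: 1543/161
a_6 = 3: 4744/495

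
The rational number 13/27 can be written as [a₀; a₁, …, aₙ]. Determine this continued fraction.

Run the Euclidean algorithm, recording each quotient:
13 ÷ 27 → quotient 0, remainder 13
27 ÷ 13 → quotient 2, remainder 1
13 ÷ 1 → quotient 13, remainder 0

[0; 2, 13]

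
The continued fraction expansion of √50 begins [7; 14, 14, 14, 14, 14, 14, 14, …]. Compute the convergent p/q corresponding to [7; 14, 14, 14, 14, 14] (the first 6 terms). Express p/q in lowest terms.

Start with 14.
14 + 1/(14/1) = 14 + 1/14 = 197/14
14 + 1/(197/14) = 14 + 14/197 = 2772/197
14 + 1/(2772/197) = 14 + 197/2772 = 39005/2772
14 + 1/(39005/2772) = 14 + 2772/39005 = 548842/39005
7 + 1/(548842/39005) = 7 + 39005/548842 = 3880899/548842

3880899/548842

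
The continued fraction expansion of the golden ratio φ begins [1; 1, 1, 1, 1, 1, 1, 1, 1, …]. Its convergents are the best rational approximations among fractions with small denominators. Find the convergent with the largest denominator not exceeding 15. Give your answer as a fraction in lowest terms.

List convergents until the denominator exceeds the bound:
a_0 = 1: 1/1  (≤ bound)
a_1 = 1: 2/1  (≤ bound)
a_2 = 1: 3/2  (≤ bound)
a_3 = 1: 5/3  (≤ bound)
a_4 = 1: 8/5  (≤ bound)
a_5 = 1: 13/8  (≤ bound)
a_6 = 1: 21/13  (≤ bound)
a_7 = 1: 34/21  (> 15, stop)

21/13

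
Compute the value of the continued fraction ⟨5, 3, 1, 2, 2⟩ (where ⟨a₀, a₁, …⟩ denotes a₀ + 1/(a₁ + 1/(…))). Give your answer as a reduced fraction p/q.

Starting at the tail and folding back:
Start with 2.
2 + 1/(2/1) = 2 + 1/2 = 5/2
1 + 1/(5/2) = 1 + 2/5 = 7/5
3 + 1/(7/5) = 3 + 5/7 = 26/7
5 + 1/(26/7) = 5 + 7/26 = 137/26

137/26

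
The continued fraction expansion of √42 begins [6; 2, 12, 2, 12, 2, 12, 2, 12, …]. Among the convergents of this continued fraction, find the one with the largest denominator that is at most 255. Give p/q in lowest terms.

a_0 = 6: 6/1  (≤ bound)
a_1 = 2: 13/2  (≤ bound)
a_2 = 12: 162/25  (≤ bound)
a_3 = 2: 337/52  (≤ bound)
a_4 = 12: 4206/649  (> 255, stop)

337/52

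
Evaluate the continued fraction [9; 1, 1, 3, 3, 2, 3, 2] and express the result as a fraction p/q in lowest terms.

a_0 = 9: 9/1
a_1 = 1: 10/1
a_2 = 1: 19/2
a_3 = 3: 67/7
a_4 = 3: 220/23
a_5 = 2: 507/53
a_6 = 3: 1741/182
a_7 = 2: 3989/417

3989/417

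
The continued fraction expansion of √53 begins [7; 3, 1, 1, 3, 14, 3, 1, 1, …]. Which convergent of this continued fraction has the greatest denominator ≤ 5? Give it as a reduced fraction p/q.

List convergents until the denominator exceeds the bound:
a_0 = 7: 7/1  (≤ bound)
a_1 = 3: 22/3  (≤ bound)
a_2 = 1: 29/4  (≤ bound)
a_3 = 1: 51/7  (> 5, stop)

29/4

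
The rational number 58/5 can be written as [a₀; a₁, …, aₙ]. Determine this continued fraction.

Repeatedly divide and take the remainder:
58 ÷ 5 → quotient 11, remainder 3
5 ÷ 3 → quotient 1, remainder 2
3 ÷ 2 → quotient 1, remainder 1
2 ÷ 1 → quotient 2, remainder 0

[11; 1, 1, 2]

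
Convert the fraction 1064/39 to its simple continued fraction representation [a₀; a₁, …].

Repeatedly divide and take the remainder:
⌊1064/39⌋ = 27, remainder 11
⌊39/11⌋ = 3, remainder 6
⌊11/6⌋ = 1, remainder 5
⌊6/5⌋ = 1, remainder 1
⌊5/1⌋ = 5, remainder 0

[27; 3, 1, 1, 5]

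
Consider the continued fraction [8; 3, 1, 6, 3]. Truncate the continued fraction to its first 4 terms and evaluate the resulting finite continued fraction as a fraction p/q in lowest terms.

223/27

a_0 = 8: 8/1
a_1 = 3: 25/3
a_2 = 1: 33/4
a_3 = 6: 223/27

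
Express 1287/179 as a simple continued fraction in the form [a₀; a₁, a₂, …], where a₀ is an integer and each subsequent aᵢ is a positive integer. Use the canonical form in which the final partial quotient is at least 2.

1287 ÷ 179 → quotient 7, remainder 34
179 ÷ 34 → quotient 5, remainder 9
34 ÷ 9 → quotient 3, remainder 7
9 ÷ 7 → quotient 1, remainder 2
7 ÷ 2 → quotient 3, remainder 1
2 ÷ 1 → quotient 2, remainder 0

[7; 5, 3, 1, 3, 2]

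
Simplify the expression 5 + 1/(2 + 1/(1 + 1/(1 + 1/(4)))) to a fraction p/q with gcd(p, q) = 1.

124/23

a_0 = 5: 5/1
a_1 = 2: 11/2
a_2 = 1: 16/3
a_3 = 1: 27/5
a_4 = 4: 124/23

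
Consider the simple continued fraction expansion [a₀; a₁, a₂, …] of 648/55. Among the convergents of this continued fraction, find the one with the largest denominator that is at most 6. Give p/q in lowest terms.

59/5

a_0 = 11: 11/1  (≤ bound)
a_1 = 1: 12/1  (≤ bound)
a_2 = 3: 47/4  (≤ bound)
a_3 = 1: 59/5  (≤ bound)
a_4 = 1: 106/9  (> 6, stop)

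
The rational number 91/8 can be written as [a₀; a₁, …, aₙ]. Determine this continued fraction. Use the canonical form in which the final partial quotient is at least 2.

Run the Euclidean algorithm, recording each quotient:
91 = 11·8 + 3, so a_0 = 11
8 = 2·3 + 2, so a_1 = 2
3 = 1·2 + 1, so a_2 = 1
2 = 2·1 + 0, so a_3 = 2

[11; 2, 1, 2]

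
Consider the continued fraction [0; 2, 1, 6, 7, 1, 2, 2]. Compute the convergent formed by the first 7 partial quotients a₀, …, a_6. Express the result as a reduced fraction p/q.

a_0 = 0: 0/1
a_1 = 2: 1/2
a_2 = 1: 1/3
a_3 = 6: 7/20
a_4 = 7: 50/143
a_5 = 1: 57/163
a_6 = 2: 164/469

164/469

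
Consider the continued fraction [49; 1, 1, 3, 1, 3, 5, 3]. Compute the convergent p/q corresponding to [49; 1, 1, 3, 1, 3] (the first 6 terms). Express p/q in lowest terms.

1685/34

Work from the innermost term outward:
Start with 3.
1 + 1/(3/1) = 1 + 1/3 = 4/3
3 + 1/(4/3) = 3 + 3/4 = 15/4
1 + 1/(15/4) = 1 + 4/15 = 19/15
1 + 1/(19/15) = 1 + 15/19 = 34/19
49 + 1/(34/19) = 49 + 19/34 = 1685/34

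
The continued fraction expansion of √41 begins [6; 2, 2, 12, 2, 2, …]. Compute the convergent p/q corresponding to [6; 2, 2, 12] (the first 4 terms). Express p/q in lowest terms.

397/62

Build up convergents one term at a time:
a_0 = 6: 6/1
a_1 = 2: 13/2
a_2 = 2: 32/5
a_3 = 12: 397/62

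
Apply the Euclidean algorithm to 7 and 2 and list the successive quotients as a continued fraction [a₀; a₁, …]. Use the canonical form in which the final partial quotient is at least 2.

Run the Euclidean algorithm, recording each quotient:
7 ÷ 2 → quotient 3, remainder 1
2 ÷ 1 → quotient 2, remainder 0

[3; 2]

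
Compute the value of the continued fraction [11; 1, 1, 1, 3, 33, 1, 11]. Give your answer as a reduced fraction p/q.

52516/4513

a_0 = 11: 11/1
a_1 = 1: 12/1
a_2 = 1: 23/2
a_3 = 1: 35/3
a_4 = 3: 128/11
a_5 = 33: 4259/366
a_6 = 1: 4387/377
a_7 = 11: 52516/4513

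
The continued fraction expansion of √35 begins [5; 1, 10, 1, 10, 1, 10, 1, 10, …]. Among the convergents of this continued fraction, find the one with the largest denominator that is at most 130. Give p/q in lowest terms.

List convergents until the denominator exceeds the bound:
a_0 = 5: 5/1  (≤ bound)
a_1 = 1: 6/1  (≤ bound)
a_2 = 10: 65/11  (≤ bound)
a_3 = 1: 71/12  (≤ bound)
a_4 = 10: 775/131  (> 130, stop)

71/12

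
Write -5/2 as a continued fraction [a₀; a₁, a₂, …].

-5 ÷ 2 → quotient -3, remainder 1
2 ÷ 1 → quotient 2, remainder 0

[-3; 2]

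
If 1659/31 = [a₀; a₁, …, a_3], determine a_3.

15

Apply division with remainder until the remainder is 0:
1659 ÷ 31 → quotient 53, remainder 16
31 ÷ 16 → quotient 1, remainder 15
16 ÷ 15 → quotient 1, remainder 1
15 ÷ 1 → quotient 15, remainder 0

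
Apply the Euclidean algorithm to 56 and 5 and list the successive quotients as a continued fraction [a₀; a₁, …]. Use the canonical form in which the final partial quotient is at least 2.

56 = 11·5 + 1, so a_0 = 11
5 = 5·1 + 0, so a_1 = 5

[11; 5]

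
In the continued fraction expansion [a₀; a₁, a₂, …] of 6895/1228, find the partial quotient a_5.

Apply division with remainder until the remainder is 0:
6895 ÷ 1228 → quotient 5, remainder 755
1228 ÷ 755 → quotient 1, remainder 473
755 ÷ 473 → quotient 1, remainder 282
473 ÷ 282 → quotient 1, remainder 191
282 ÷ 191 → quotient 1, remainder 91
191 ÷ 91 → quotient 2, remainder 9

2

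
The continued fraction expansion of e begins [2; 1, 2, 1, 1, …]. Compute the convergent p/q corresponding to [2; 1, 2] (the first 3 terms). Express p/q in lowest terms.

8/3

Start with 2.
1 + 1/(2/1) = 1 + 1/2 = 3/2
2 + 1/(3/2) = 2 + 2/3 = 8/3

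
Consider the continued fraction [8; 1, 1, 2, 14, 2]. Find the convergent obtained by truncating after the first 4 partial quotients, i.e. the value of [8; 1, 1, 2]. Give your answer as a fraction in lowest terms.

43/5

a_0 = 8: 8/1
a_1 = 1: 9/1
a_2 = 1: 17/2
a_3 = 2: 43/5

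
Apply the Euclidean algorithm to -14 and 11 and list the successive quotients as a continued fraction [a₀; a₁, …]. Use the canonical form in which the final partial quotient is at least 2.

[-2; 1, 2, 1, 2]

⌊-14/11⌋ = -2, remainder 8
⌊11/8⌋ = 1, remainder 3
⌊8/3⌋ = 2, remainder 2
⌊3/2⌋ = 1, remainder 1
⌊2/1⌋ = 2, remainder 0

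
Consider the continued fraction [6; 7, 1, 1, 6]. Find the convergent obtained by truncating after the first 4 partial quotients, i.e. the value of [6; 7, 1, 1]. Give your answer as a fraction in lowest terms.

Build up convergents one term at a time:
a_0 = 6: 6/1
a_1 = 7: 43/7
a_2 = 1: 49/8
a_3 = 1: 92/15

92/15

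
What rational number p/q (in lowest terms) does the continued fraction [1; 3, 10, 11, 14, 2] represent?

Start with 2.
14 + 1/(2/1) = 14 + 1/2 = 29/2
11 + 1/(29/2) = 11 + 2/29 = 321/29
10 + 1/(321/29) = 10 + 29/321 = 3239/321
3 + 1/(3239/321) = 3 + 321/3239 = 10038/3239
1 + 1/(10038/3239) = 1 + 3239/10038 = 13277/10038

13277/10038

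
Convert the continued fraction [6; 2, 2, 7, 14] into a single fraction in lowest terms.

a_0 = 6: 6/1
a_1 = 2: 13/2
a_2 = 2: 32/5
a_3 = 7: 237/37
a_4 = 14: 3350/523

3350/523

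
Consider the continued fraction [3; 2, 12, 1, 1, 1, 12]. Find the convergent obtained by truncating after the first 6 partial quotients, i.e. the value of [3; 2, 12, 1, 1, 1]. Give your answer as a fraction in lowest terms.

Start with 1.
1 + 1/(1/1) = 1 + 1/1 = 2/1
1 + 1/(2/1) = 1 + 1/2 = 3/2
12 + 1/(3/2) = 12 + 2/3 = 38/3
2 + 1/(38/3) = 2 + 3/38 = 79/38
3 + 1/(79/38) = 3 + 38/79 = 275/79

275/79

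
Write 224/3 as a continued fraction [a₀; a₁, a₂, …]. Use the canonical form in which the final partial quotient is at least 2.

224 = 74·3 + 2, so a_0 = 74
3 = 1·2 + 1, so a_1 = 1
2 = 2·1 + 0, so a_2 = 2

[74; 1, 2]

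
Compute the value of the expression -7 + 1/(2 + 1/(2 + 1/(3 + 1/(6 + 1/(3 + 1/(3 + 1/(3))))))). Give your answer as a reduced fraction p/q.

Start with 3.
3 + 1/(3/1) = 3 + 1/3 = 10/3
3 + 1/(10/3) = 3 + 3/10 = 33/10
6 + 1/(33/10) = 6 + 10/33 = 208/33
3 + 1/(208/33) = 3 + 33/208 = 657/208
2 + 1/(657/208) = 2 + 208/657 = 1522/657
2 + 1/(1522/657) = 2 + 657/1522 = 3701/1522
-7 + 1/(3701/1522) = -7 + 1522/3701 = -24385/3701

-24385/3701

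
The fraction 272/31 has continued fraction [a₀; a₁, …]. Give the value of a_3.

2

⌊272/31⌋ = 8, remainder 24
⌊31/24⌋ = 1, remainder 7
⌊24/7⌋ = 3, remainder 3
⌊7/3⌋ = 2, remainder 1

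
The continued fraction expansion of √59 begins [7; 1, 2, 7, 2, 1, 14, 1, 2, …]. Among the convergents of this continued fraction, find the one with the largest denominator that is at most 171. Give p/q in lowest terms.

a_0 = 7: 7/1  (≤ bound)
a_1 = 1: 8/1  (≤ bound)
a_2 = 2: 23/3  (≤ bound)
a_3 = 7: 169/22  (≤ bound)
a_4 = 2: 361/47  (≤ bound)
a_5 = 1: 530/69  (≤ bound)
a_6 = 14: 7781/1013  (> 171, stop)

530/69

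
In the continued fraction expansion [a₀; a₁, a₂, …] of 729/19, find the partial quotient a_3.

Run the Euclidean algorithm, recording each quotient:
729 ÷ 19 → quotient 38, remainder 7
19 ÷ 7 → quotient 2, remainder 5
7 ÷ 5 → quotient 1, remainder 2
5 ÷ 2 → quotient 2, remainder 1

2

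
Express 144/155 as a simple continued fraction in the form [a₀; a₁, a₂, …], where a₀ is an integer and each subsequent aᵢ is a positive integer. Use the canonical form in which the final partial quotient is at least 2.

144 ÷ 155 → quotient 0, remainder 144
155 ÷ 144 → quotient 1, remainder 11
144 ÷ 11 → quotient 13, remainder 1
11 ÷ 1 → quotient 11, remainder 0

[0; 1, 13, 11]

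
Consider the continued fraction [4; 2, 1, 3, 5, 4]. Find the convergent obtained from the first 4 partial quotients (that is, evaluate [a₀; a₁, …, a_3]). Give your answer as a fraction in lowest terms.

Start with 3.
1 + 1/(3/1) = 1 + 1/3 = 4/3
2 + 1/(4/3) = 2 + 3/4 = 11/4
4 + 1/(11/4) = 4 + 4/11 = 48/11

48/11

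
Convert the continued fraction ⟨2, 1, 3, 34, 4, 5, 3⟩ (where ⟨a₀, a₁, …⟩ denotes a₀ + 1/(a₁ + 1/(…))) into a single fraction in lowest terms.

Start with 3.
5 + 1/(3/1) = 5 + 1/3 = 16/3
4 + 1/(16/3) = 4 + 3/16 = 67/16
34 + 1/(67/16) = 34 + 16/67 = 2294/67
3 + 1/(2294/67) = 3 + 67/2294 = 6949/2294
1 + 1/(6949/2294) = 1 + 2294/6949 = 9243/6949
2 + 1/(9243/6949) = 2 + 6949/9243 = 25435/9243

25435/9243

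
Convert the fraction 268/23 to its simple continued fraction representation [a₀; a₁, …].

[11; 1, 1, 1, 7]

268 = 11·23 + 15, so a_0 = 11
23 = 1·15 + 8, so a_1 = 1
15 = 1·8 + 7, so a_2 = 1
8 = 1·7 + 1, so a_3 = 1
7 = 7·1 + 0, so a_4 = 7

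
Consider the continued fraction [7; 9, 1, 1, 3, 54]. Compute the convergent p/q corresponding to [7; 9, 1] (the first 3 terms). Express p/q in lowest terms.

71/10

Collapse the nested fraction from the inside out:
Start with 1.
9 + 1/(1/1) = 9 + 1/1 = 10/1
7 + 1/(10/1) = 7 + 1/10 = 71/10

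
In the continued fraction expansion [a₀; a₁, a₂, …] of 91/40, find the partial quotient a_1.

3

91 ÷ 40 → quotient 2, remainder 11
40 ÷ 11 → quotient 3, remainder 7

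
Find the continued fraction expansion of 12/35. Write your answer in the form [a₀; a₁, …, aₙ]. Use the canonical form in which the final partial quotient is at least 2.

12 ÷ 35 → quotient 0, remainder 12
35 ÷ 12 → quotient 2, remainder 11
12 ÷ 11 → quotient 1, remainder 1
11 ÷ 1 → quotient 11, remainder 0

[0; 2, 1, 11]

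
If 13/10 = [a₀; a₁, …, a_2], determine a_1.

Run the Euclidean algorithm, recording each quotient:
13 ÷ 10 → quotient 1, remainder 3
10 ÷ 3 → quotient 3, remainder 1

3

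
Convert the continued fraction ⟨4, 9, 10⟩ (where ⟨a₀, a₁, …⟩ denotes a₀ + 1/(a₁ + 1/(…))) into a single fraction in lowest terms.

a_0 = 4: 4/1
a_1 = 9: 37/9
a_2 = 10: 374/91

374/91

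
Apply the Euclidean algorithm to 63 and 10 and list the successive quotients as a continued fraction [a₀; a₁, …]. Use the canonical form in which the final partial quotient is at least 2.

[6; 3, 3]

Repeatedly divide and take the remainder:
63 = 6·10 + 3, so a_0 = 6
10 = 3·3 + 1, so a_1 = 3
3 = 3·1 + 0, so a_2 = 3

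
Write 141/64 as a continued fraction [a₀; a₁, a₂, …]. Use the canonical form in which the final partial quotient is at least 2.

141 ÷ 64 → quotient 2, remainder 13
64 ÷ 13 → quotient 4, remainder 12
13 ÷ 12 → quotient 1, remainder 1
12 ÷ 1 → quotient 12, remainder 0

[2; 4, 1, 12]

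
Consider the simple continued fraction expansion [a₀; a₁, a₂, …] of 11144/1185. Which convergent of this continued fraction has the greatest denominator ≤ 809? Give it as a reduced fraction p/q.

a_0 = 9: 9/1  (≤ bound)
a_1 = 2: 19/2  (≤ bound)
a_2 = 2: 47/5  (≤ bound)
a_3 = 9: 442/47  (≤ bound)
a_4 = 12: 5351/569  (≤ bound)
a_5 = 2: 11144/1185  (> 809, stop)

5351/569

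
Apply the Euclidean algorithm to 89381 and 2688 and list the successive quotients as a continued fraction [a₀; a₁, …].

[33; 3, 1, 32, 1, 5, 1, 2]

Apply division with remainder until the remainder is 0:
89381 ÷ 2688 → quotient 33, remainder 677
2688 ÷ 677 → quotient 3, remainder 657
677 ÷ 657 → quotient 1, remainder 20
657 ÷ 20 → quotient 32, remainder 17
20 ÷ 17 → quotient 1, remainder 3
17 ÷ 3 → quotient 5, remainder 2
3 ÷ 2 → quotient 1, remainder 1
2 ÷ 1 → quotient 2, remainder 0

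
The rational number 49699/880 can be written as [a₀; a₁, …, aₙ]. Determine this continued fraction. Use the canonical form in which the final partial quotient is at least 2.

[56; 2, 9, 1, 41]

Apply division with remainder until the remainder is 0:
49699 ÷ 880 → quotient 56, remainder 419
880 ÷ 419 → quotient 2, remainder 42
419 ÷ 42 → quotient 9, remainder 41
42 ÷ 41 → quotient 1, remainder 1
41 ÷ 1 → quotient 41, remainder 0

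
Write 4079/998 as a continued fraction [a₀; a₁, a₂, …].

[4; 11, 2, 8, 5]

Run the Euclidean algorithm, recording each quotient:
4079 = 4·998 + 87, so a_0 = 4
998 = 11·87 + 41, so a_1 = 11
87 = 2·41 + 5, so a_2 = 2
41 = 8·5 + 1, so a_3 = 8
5 = 5·1 + 0, so a_4 = 5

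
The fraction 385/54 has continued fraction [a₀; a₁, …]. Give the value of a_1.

7

385 ÷ 54 → quotient 7, remainder 7
54 ÷ 7 → quotient 7, remainder 5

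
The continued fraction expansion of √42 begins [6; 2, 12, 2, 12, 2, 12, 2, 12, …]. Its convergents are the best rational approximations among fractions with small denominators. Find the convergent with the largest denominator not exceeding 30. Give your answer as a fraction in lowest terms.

162/25

a_0 = 6: 6/1  (≤ bound)
a_1 = 2: 13/2  (≤ bound)
a_2 = 12: 162/25  (≤ bound)
a_3 = 2: 337/52  (> 30, stop)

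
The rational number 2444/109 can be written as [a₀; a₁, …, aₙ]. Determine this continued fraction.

Repeatedly divide and take the remainder:
2444 = 22·109 + 46, so a_0 = 22
109 = 2·46 + 17, so a_1 = 2
46 = 2·17 + 12, so a_2 = 2
17 = 1·12 + 5, so a_3 = 1
12 = 2·5 + 2, so a_4 = 2
5 = 2·2 + 1, so a_5 = 2
2 = 2·1 + 0, so a_6 = 2

[22; 2, 2, 1, 2, 2, 2]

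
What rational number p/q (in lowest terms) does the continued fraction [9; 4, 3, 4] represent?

517/56

a_0 = 9: 9/1
a_1 = 4: 37/4
a_2 = 3: 120/13
a_3 = 4: 517/56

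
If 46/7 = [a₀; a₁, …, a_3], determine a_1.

46 ÷ 7 → quotient 6, remainder 4
7 ÷ 4 → quotient 1, remainder 3

1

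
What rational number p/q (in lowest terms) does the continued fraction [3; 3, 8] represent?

Start with 8.
3 + 1/(8/1) = 3 + 1/8 = 25/8
3 + 1/(25/8) = 3 + 8/25 = 83/25

83/25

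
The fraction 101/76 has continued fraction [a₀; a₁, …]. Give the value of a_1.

3

Repeatedly divide and take the remainder:
101 = 1·76 + 25, so a_0 = 1
76 = 3·25 + 1, so a_1 = 3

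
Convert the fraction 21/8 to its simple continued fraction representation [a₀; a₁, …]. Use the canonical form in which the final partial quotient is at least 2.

21 = 2·8 + 5, so a_0 = 2
8 = 1·5 + 3, so a_1 = 1
5 = 1·3 + 2, so a_2 = 1
3 = 1·2 + 1, so a_3 = 1
2 = 2·1 + 0, so a_4 = 2

[2; 1, 1, 1, 2]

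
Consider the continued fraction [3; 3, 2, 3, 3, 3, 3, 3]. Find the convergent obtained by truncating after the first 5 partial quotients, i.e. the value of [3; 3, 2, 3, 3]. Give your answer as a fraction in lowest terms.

260/79

a_0 = 3: 3/1
a_1 = 3: 10/3
a_2 = 2: 23/7
a_3 = 3: 79/24
a_4 = 3: 260/79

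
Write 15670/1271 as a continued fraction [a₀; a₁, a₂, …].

[12; 3, 24, 1, 1, 2, 3]

Repeatedly divide and take the remainder:
15670 = 12·1271 + 418, so a_0 = 12
1271 = 3·418 + 17, so a_1 = 3
418 = 24·17 + 10, so a_2 = 24
17 = 1·10 + 7, so a_3 = 1
10 = 1·7 + 3, so a_4 = 1
7 = 2·3 + 1, so a_5 = 2
3 = 3·1 + 0, so a_6 = 3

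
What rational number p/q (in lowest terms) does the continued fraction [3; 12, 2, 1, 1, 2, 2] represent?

Compute successive convergents:
a_0 = 3: 3/1
a_1 = 12: 37/12
a_2 = 2: 77/25
a_3 = 1: 114/37
a_4 = 1: 191/62
a_5 = 2: 496/161
a_6 = 2: 1183/384

1183/384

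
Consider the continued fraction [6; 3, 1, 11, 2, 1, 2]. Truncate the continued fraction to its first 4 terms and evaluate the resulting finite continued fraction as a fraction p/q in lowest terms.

Start with 11.
1 + 1/(11/1) = 1 + 1/11 = 12/11
3 + 1/(12/11) = 3 + 11/12 = 47/12
6 + 1/(47/12) = 6 + 12/47 = 294/47

294/47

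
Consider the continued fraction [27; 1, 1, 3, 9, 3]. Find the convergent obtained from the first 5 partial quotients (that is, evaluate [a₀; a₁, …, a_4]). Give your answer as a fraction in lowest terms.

1792/65

Start with 9.
3 + 1/(9/1) = 3 + 1/9 = 28/9
1 + 1/(28/9) = 1 + 9/28 = 37/28
1 + 1/(37/28) = 1 + 28/37 = 65/37
27 + 1/(65/37) = 27 + 37/65 = 1792/65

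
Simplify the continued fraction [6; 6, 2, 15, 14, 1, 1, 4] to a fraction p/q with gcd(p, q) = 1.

162767/26448

Start with 4.
1 + 1/(4/1) = 1 + 1/4 = 5/4
1 + 1/(5/4) = 1 + 4/5 = 9/5
14 + 1/(9/5) = 14 + 5/9 = 131/9
15 + 1/(131/9) = 15 + 9/131 = 1974/131
2 + 1/(1974/131) = 2 + 131/1974 = 4079/1974
6 + 1/(4079/1974) = 6 + 1974/4079 = 26448/4079
6 + 1/(26448/4079) = 6 + 4079/26448 = 162767/26448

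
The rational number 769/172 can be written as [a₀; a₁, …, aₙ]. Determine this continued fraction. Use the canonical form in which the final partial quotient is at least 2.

[4; 2, 8, 10]

Run the Euclidean algorithm, recording each quotient:
769 ÷ 172 → quotient 4, remainder 81
172 ÷ 81 → quotient 2, remainder 10
81 ÷ 10 → quotient 8, remainder 1
10 ÷ 1 → quotient 10, remainder 0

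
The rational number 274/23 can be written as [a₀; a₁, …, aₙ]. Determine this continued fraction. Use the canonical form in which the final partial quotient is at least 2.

274 ÷ 23 → quotient 11, remainder 21
23 ÷ 21 → quotient 1, remainder 2
21 ÷ 2 → quotient 10, remainder 1
2 ÷ 1 → quotient 2, remainder 0

[11; 1, 10, 2]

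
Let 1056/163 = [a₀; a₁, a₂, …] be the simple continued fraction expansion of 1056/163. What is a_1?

Apply division with remainder until the remainder is 0:
⌊1056/163⌋ = 6, remainder 78
⌊163/78⌋ = 2, remainder 7

2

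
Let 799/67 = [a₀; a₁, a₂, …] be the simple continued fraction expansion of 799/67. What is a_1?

1

Run the Euclidean algorithm, recording each quotient:
799 ÷ 67 → quotient 11, remainder 62
67 ÷ 62 → quotient 1, remainder 5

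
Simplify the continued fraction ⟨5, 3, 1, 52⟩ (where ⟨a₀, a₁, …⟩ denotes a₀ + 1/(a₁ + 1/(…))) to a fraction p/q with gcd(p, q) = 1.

1108/211

a_0 = 5: 5/1
a_1 = 3: 16/3
a_2 = 1: 21/4
a_3 = 52: 1108/211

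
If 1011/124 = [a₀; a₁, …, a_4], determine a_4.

Repeatedly divide and take the remainder:
1011 = 8·124 + 19, so a_0 = 8
124 = 6·19 + 10, so a_1 = 6
19 = 1·10 + 9, so a_2 = 1
10 = 1·9 + 1, so a_3 = 1
9 = 9·1 + 0, so a_4 = 9

9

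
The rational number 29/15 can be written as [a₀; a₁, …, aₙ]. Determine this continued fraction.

⌊29/15⌋ = 1, remainder 14
⌊15/14⌋ = 1, remainder 1
⌊14/1⌋ = 14, remainder 0

[1; 1, 14]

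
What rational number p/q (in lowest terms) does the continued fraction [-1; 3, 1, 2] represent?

Build up convergents one term at a time:
a_0 = -1: -1/1
a_1 = 3: -2/3
a_2 = 1: -3/4
a_3 = 2: -8/11

-8/11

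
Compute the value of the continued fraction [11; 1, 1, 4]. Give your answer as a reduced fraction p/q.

104/9

Work from the innermost term outward:
Start with 4.
1 + 1/(4/1) = 1 + 1/4 = 5/4
1 + 1/(5/4) = 1 + 4/5 = 9/5
11 + 1/(9/5) = 11 + 5/9 = 104/9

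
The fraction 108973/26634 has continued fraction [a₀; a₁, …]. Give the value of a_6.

Apply division with remainder until the remainder is 0:
108973 ÷ 26634 → quotient 4, remainder 2437
26634 ÷ 2437 → quotient 10, remainder 2264
2437 ÷ 2264 → quotient 1, remainder 173
2264 ÷ 173 → quotient 13, remainder 15
173 ÷ 15 → quotient 11, remainder 8
15 ÷ 8 → quotient 1, remainder 7
8 ÷ 7 → quotient 1, remainder 1

1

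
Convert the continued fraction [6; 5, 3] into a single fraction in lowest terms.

99/16

Work from the innermost term outward:
Start with 3.
5 + 1/(3/1) = 5 + 1/3 = 16/3
6 + 1/(16/3) = 6 + 3/16 = 99/16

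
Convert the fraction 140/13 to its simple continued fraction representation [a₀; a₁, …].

Run the Euclidean algorithm, recording each quotient:
140 = 10·13 + 10, so a_0 = 10
13 = 1·10 + 3, so a_1 = 1
10 = 3·3 + 1, so a_2 = 3
3 = 3·1 + 0, so a_3 = 3

[10; 1, 3, 3]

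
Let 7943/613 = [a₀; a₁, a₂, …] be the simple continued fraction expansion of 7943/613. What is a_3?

7943 = 12·613 + 587, so a_0 = 12
613 = 1·587 + 26, so a_1 = 1
587 = 22·26 + 15, so a_2 = 22
26 = 1·15 + 11, so a_3 = 1

1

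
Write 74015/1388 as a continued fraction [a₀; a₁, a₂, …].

[53; 3, 12, 1, 7, 1, 3]

Apply division with remainder until the remainder is 0:
74015 = 53·1388 + 451, so a_0 = 53
1388 = 3·451 + 35, so a_1 = 3
451 = 12·35 + 31, so a_2 = 12
35 = 1·31 + 4, so a_3 = 1
31 = 7·4 + 3, so a_4 = 7
4 = 1·3 + 1, so a_5 = 1
3 = 3·1 + 0, so a_6 = 3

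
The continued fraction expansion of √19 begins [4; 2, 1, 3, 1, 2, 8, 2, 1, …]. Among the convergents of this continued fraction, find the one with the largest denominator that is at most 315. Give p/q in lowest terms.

a_0 = 4: 4/1  (≤ bound)
a_1 = 2: 9/2  (≤ bound)
a_2 = 1: 13/3  (≤ bound)
a_3 = 3: 48/11  (≤ bound)
a_4 = 1: 61/14  (≤ bound)
a_5 = 2: 170/39  (≤ bound)
a_6 = 8: 1421/326  (> 315, stop)

170/39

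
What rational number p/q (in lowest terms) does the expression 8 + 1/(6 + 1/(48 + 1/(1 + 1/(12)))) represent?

a_0 = 8: 8/1
a_1 = 6: 49/6
a_2 = 48: 2360/289
a_3 = 1: 2409/295
a_4 = 12: 31268/3829

31268/3829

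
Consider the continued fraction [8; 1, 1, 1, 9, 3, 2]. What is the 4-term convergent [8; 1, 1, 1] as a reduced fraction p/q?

26/3

Starting at the tail and folding back:
Start with 1.
1 + 1/(1/1) = 1 + 1/1 = 2/1
1 + 1/(2/1) = 1 + 1/2 = 3/2
8 + 1/(3/2) = 8 + 2/3 = 26/3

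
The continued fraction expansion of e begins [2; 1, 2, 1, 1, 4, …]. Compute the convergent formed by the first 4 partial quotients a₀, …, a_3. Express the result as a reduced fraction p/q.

11/4

Use the convergent recurrence hₖ = aₖ·hₖ₋₁ + hₖ₋₂ (and likewise for the denominators kₖ):
a_0 = 2: 2/1
a_1 = 1: 3/1
a_2 = 2: 8/3
a_3 = 1: 11/4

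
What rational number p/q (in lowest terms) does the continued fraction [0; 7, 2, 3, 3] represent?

23/171

a_0 = 0: 0/1
a_1 = 7: 1/7
a_2 = 2: 2/15
a_3 = 3: 7/52
a_4 = 3: 23/171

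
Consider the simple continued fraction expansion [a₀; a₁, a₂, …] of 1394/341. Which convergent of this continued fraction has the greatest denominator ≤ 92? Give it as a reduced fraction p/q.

372/91

List convergents until the denominator exceeds the bound:
a_0 = 4: 4/1  (≤ bound)
a_1 = 11: 45/11  (≤ bound)
a_2 = 2: 94/23  (≤ bound)
a_3 = 1: 139/34  (≤ bound)
a_4 = 2: 372/91  (≤ bound)
a_5 = 1: 511/125  (> 92, stop)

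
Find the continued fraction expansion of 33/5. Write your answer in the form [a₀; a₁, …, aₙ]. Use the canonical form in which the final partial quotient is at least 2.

⌊33/5⌋ = 6, remainder 3
⌊5/3⌋ = 1, remainder 2
⌊3/2⌋ = 1, remainder 1
⌊2/1⌋ = 2, remainder 0

[6; 1, 1, 2]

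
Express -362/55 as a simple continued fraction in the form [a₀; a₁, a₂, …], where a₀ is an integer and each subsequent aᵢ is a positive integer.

[-7; 2, 2, 1, 1, 4]

-362 ÷ 55 → quotient -7, remainder 23
55 ÷ 23 → quotient 2, remainder 9
23 ÷ 9 → quotient 2, remainder 5
9 ÷ 5 → quotient 1, remainder 4
5 ÷ 4 → quotient 1, remainder 1
4 ÷ 1 → quotient 4, remainder 0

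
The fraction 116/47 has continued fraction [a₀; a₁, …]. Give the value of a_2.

116 ÷ 47 → quotient 2, remainder 22
47 ÷ 22 → quotient 2, remainder 3
22 ÷ 3 → quotient 7, remainder 1

7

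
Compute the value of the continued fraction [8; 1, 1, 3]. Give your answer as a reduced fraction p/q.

60/7

a_0 = 8: 8/1
a_1 = 1: 9/1
a_2 = 1: 17/2
a_3 = 3: 60/7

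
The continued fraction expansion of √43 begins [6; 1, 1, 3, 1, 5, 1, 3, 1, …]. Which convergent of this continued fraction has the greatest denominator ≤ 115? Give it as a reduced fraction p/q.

400/61

a_0 = 6: 6/1  (≤ bound)
a_1 = 1: 7/1  (≤ bound)
a_2 = 1: 13/2  (≤ bound)
a_3 = 3: 46/7  (≤ bound)
a_4 = 1: 59/9  (≤ bound)
a_5 = 5: 341/52  (≤ bound)
a_6 = 1: 400/61  (≤ bound)
a_7 = 3: 1541/235  (> 115, stop)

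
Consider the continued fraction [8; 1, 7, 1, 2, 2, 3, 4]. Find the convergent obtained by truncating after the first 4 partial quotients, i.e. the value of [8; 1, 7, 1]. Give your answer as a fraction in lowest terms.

Use the convergent recurrence hₖ = aₖ·hₖ₋₁ + hₖ₋₂ (and likewise for the denominators kₖ):
a_0 = 8: 8/1
a_1 = 1: 9/1
a_2 = 7: 71/8
a_3 = 1: 80/9

80/9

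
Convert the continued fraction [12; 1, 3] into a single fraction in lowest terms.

Use the convergent recurrence hₖ = aₖ·hₖ₋₁ + hₖ₋₂ (and likewise for the denominators kₖ):
a_0 = 12: 12/1
a_1 = 1: 13/1
a_2 = 3: 51/4

51/4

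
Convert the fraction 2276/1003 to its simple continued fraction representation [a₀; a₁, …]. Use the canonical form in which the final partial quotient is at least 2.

[2; 3, 1, 2, 1, 1, 38]

2276 ÷ 1003 → quotient 2, remainder 270
1003 ÷ 270 → quotient 3, remainder 193
270 ÷ 193 → quotient 1, remainder 77
193 ÷ 77 → quotient 2, remainder 39
77 ÷ 39 → quotient 1, remainder 38
39 ÷ 38 → quotient 1, remainder 1
38 ÷ 1 → quotient 38, remainder 0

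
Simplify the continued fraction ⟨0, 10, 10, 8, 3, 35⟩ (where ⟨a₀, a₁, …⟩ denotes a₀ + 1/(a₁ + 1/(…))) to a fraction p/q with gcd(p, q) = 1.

8936/90243

Start with 35.
3 + 1/(35/1) = 3 + 1/35 = 106/35
8 + 1/(106/35) = 8 + 35/106 = 883/106
10 + 1/(883/106) = 10 + 106/883 = 8936/883
10 + 1/(8936/883) = 10 + 883/8936 = 90243/8936
0 + 1/(90243/8936) = 0 + 8936/90243 = 8936/90243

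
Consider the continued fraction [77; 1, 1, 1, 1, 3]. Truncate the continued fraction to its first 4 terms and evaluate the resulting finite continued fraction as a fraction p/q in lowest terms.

233/3

Compute successive convergents:
a_0 = 77: 77/1
a_1 = 1: 78/1
a_2 = 1: 155/2
a_3 = 1: 233/3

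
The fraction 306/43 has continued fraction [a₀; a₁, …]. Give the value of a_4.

⌊306/43⌋ = 7, remainder 5
⌊43/5⌋ = 8, remainder 3
⌊5/3⌋ = 1, remainder 2
⌊3/2⌋ = 1, remainder 1
⌊2/1⌋ = 2, remainder 0

2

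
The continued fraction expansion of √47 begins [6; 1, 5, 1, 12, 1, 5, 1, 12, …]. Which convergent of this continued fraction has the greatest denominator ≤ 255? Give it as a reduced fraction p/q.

List convergents until the denominator exceeds the bound:
a_0 = 6: 6/1  (≤ bound)
a_1 = 1: 7/1  (≤ bound)
a_2 = 5: 41/6  (≤ bound)
a_3 = 1: 48/7  (≤ bound)
a_4 = 12: 617/90  (≤ bound)
a_5 = 1: 665/97  (≤ bound)
a_6 = 5: 3942/575  (> 255, stop)

665/97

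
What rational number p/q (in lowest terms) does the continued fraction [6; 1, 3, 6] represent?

Use the convergent recurrence hₖ = aₖ·hₖ₋₁ + hₖ₋₂ (and likewise for the denominators kₖ):
a_0 = 6: 6/1
a_1 = 1: 7/1
a_2 = 3: 27/4
a_3 = 6: 169/25

169/25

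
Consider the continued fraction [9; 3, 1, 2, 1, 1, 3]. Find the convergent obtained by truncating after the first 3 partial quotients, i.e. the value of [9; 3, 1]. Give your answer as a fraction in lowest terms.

37/4

Starting at the tail and folding back:
Start with 1.
3 + 1/(1/1) = 3 + 1/1 = 4/1
9 + 1/(4/1) = 9 + 1/4 = 37/4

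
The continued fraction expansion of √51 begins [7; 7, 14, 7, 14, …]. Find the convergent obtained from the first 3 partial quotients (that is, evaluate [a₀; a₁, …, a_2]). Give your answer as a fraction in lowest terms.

707/99

a_0 = 7: 7/1
a_1 = 7: 50/7
a_2 = 14: 707/99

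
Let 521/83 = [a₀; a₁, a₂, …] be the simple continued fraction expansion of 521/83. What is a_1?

3

Repeatedly divide and take the remainder:
521 ÷ 83 → quotient 6, remainder 23
83 ÷ 23 → quotient 3, remainder 14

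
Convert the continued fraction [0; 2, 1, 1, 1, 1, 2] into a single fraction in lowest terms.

Use the convergent recurrence hₖ = aₖ·hₖ₋₁ + hₖ₋₂ (and likewise for the denominators kₖ):
a_0 = 0: 0/1
a_1 = 2: 1/2
a_2 = 1: 1/3
a_3 = 1: 2/5
a_4 = 1: 3/8
a_5 = 1: 5/13
a_6 = 2: 13/34

13/34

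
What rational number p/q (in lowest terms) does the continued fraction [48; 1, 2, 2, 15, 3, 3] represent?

53633/1101

Start with 3.
3 + 1/(3/1) = 3 + 1/3 = 10/3
15 + 1/(10/3) = 15 + 3/10 = 153/10
2 + 1/(153/10) = 2 + 10/153 = 316/153
2 + 1/(316/153) = 2 + 153/316 = 785/316
1 + 1/(785/316) = 1 + 316/785 = 1101/785
48 + 1/(1101/785) = 48 + 785/1101 = 53633/1101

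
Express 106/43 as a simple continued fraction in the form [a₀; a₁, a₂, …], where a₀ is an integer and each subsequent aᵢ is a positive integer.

⌊106/43⌋ = 2, remainder 20
⌊43/20⌋ = 2, remainder 3
⌊20/3⌋ = 6, remainder 2
⌊3/2⌋ = 1, remainder 1
⌊2/1⌋ = 2, remainder 0

[2; 2, 6, 1, 2]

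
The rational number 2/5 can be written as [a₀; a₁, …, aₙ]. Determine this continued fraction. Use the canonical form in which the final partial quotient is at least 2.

2 = 0·5 + 2, so a_0 = 0
5 = 2·2 + 1, so a_1 = 2
2 = 2·1 + 0, so a_2 = 2

[0; 2, 2]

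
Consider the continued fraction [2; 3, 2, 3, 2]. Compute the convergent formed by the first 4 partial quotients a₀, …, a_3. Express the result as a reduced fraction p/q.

55/24

Start with 3.
2 + 1/(3/1) = 2 + 1/3 = 7/3
3 + 1/(7/3) = 3 + 3/7 = 24/7
2 + 1/(24/7) = 2 + 7/24 = 55/24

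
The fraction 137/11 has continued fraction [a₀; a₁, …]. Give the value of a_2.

5

Repeatedly divide and take the remainder:
⌊137/11⌋ = 12, remainder 5
⌊11/5⌋ = 2, remainder 1
⌊5/1⌋ = 5, remainder 0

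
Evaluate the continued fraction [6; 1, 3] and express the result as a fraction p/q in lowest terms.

Start with 3.
1 + 1/(3/1) = 1 + 1/3 = 4/3
6 + 1/(4/3) = 6 + 3/4 = 27/4

27/4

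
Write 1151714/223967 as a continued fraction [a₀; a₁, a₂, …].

1151714 = 5·223967 + 31879, so a_0 = 5
223967 = 7·31879 + 814, so a_1 = 7
31879 = 39·814 + 133, so a_2 = 39
814 = 6·133 + 16, so a_3 = 6
133 = 8·16 + 5, so a_4 = 8
16 = 3·5 + 1, so a_5 = 3
5 = 5·1 + 0, so a_6 = 5

[5; 7, 39, 6, 8, 3, 5]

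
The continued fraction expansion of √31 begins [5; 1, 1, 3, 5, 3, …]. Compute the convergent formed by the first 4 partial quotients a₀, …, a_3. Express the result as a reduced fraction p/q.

a_0 = 5: 5/1
a_1 = 1: 6/1
a_2 = 1: 11/2
a_3 = 3: 39/7

39/7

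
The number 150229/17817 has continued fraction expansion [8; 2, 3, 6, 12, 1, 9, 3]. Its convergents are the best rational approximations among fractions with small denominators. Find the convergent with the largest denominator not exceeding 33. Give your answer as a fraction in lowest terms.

59/7

a_0 = 8: 8/1  (≤ bound)
a_1 = 2: 17/2  (≤ bound)
a_2 = 3: 59/7  (≤ bound)
a_3 = 6: 371/44  (> 33, stop)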